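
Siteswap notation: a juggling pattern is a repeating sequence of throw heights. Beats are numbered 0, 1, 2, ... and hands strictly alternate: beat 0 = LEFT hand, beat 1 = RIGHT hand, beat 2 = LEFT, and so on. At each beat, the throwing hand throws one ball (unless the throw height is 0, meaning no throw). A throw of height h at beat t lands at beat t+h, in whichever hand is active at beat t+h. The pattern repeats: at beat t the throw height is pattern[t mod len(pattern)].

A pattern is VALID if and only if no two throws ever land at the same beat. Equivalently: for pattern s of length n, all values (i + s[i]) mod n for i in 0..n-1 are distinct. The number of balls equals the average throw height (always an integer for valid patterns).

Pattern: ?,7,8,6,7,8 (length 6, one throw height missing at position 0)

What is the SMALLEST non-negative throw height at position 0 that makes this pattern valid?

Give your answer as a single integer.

i=0: s[i]=? (unknown)
i=1: (1 + 7) mod 6 = 2
i=2: (2 + 8) mod 6 = 4
i=3: (3 + 6) mod 6 = 3
i=4: (4 + 7) mod 6 = 5
i=5: (5 + 8) mod 6 = 1
Known residues: [1, 2, 3, 4, 5]; need a permutation of 0..5, so missing residue r = 0
Need (0 + s) mod 6 = 0; smallest s = (0 - 0) mod 6 = 0

Answer: 0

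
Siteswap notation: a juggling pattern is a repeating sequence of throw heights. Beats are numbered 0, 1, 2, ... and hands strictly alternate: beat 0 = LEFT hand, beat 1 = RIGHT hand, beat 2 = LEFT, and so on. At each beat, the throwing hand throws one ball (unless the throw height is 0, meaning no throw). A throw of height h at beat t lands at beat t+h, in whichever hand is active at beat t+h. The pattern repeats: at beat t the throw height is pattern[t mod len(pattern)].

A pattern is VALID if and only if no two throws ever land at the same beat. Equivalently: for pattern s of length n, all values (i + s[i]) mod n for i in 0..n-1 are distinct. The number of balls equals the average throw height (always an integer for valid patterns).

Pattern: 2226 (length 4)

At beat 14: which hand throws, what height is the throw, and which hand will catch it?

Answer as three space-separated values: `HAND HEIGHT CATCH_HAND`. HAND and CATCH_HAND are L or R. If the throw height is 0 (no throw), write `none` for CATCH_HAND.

Beat 14: 14 mod 2 = 0, so hand = L
Throw height = pattern[14 mod 4] = pattern[2] = 2
Lands at beat 14+2=16, 16 mod 2 = 0, so catch hand = L

Answer: L 2 L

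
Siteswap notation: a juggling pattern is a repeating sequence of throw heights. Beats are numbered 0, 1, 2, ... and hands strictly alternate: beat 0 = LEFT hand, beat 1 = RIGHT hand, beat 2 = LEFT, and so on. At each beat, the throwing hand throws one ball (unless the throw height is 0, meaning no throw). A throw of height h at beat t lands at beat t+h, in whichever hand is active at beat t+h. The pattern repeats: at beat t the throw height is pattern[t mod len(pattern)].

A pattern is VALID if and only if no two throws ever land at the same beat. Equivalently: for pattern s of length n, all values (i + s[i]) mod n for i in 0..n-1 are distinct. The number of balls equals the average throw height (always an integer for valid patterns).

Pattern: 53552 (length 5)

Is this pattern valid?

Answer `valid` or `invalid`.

i=0: (i + s[i]) mod n = (0 + 5) mod 5 = 0
i=1: (i + s[i]) mod n = (1 + 3) mod 5 = 4
i=2: (i + s[i]) mod n = (2 + 5) mod 5 = 2
i=3: (i + s[i]) mod n = (3 + 5) mod 5 = 3
i=4: (i + s[i]) mod n = (4 + 2) mod 5 = 1
Residues: [0, 4, 2, 3, 1], distinct: True

Answer: valid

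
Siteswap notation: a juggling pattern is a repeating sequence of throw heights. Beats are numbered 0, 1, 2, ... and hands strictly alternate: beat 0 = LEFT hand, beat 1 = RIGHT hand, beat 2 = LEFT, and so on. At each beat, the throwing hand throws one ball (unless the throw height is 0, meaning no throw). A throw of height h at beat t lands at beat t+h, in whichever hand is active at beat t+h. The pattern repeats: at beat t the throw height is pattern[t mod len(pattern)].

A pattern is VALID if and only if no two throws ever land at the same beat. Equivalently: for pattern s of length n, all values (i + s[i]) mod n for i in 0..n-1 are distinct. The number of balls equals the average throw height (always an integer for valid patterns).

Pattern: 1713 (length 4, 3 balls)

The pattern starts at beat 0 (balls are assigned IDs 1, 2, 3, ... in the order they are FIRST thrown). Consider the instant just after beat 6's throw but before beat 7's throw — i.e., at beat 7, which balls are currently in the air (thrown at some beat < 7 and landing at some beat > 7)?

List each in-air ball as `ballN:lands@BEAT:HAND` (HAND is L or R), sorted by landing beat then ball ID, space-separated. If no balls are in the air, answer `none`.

Beat 0 (L): throw ball1 h=1 -> lands@1:R; in-air after throw: [b1@1:R]
Beat 1 (R): throw ball1 h=7 -> lands@8:L; in-air after throw: [b1@8:L]
Beat 2 (L): throw ball2 h=1 -> lands@3:R; in-air after throw: [b2@3:R b1@8:L]
Beat 3 (R): throw ball2 h=3 -> lands@6:L; in-air after throw: [b2@6:L b1@8:L]
Beat 4 (L): throw ball3 h=1 -> lands@5:R; in-air after throw: [b3@5:R b2@6:L b1@8:L]
Beat 5 (R): throw ball3 h=7 -> lands@12:L; in-air after throw: [b2@6:L b1@8:L b3@12:L]
Beat 6 (L): throw ball2 h=1 -> lands@7:R; in-air after throw: [b2@7:R b1@8:L b3@12:L]
Beat 7 (R): throw ball2 h=3 -> lands@10:L; in-air after throw: [b1@8:L b2@10:L b3@12:L]

Answer: ball1:lands@8:L ball3:lands@12:L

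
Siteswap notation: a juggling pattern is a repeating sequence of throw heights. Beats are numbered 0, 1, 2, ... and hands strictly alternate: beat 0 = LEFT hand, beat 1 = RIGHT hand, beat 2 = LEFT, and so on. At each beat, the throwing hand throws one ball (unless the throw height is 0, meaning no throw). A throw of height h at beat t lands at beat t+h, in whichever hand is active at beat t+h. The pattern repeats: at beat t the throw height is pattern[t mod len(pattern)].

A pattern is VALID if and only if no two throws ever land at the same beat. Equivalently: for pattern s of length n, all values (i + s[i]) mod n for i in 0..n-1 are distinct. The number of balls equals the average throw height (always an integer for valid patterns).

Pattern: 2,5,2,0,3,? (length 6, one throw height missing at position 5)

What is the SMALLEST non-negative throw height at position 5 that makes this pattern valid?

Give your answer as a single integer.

i=0: (0 + 2) mod 6 = 2
i=1: (1 + 5) mod 6 = 0
i=2: (2 + 2) mod 6 = 4
i=3: (3 + 0) mod 6 = 3
i=4: (4 + 3) mod 6 = 1
i=5: s[i]=? (unknown)
Known residues: [0, 1, 2, 3, 4]; need a permutation of 0..5, so missing residue r = 5
Need (5 + s) mod 6 = 5; smallest s = (5 - 5) mod 6 = 0

Answer: 0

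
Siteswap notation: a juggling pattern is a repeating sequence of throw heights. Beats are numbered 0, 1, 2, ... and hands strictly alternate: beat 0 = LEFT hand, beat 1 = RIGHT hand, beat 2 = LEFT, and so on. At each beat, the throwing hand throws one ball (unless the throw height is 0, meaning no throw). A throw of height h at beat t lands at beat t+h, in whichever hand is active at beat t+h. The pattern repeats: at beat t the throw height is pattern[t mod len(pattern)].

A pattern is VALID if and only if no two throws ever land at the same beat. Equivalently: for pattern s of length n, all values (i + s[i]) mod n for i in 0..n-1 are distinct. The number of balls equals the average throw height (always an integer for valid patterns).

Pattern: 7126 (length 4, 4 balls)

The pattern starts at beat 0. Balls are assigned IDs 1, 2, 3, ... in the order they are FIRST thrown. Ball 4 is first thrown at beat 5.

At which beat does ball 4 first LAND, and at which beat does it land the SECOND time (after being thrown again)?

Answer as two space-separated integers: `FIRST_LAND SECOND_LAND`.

Beat 0 (L): throw ball1 h=7 -> lands@7:R; in-air after throw: [b1@7:R]
Beat 1 (R): throw ball2 h=1 -> lands@2:L; in-air after throw: [b2@2:L b1@7:R]
Beat 2 (L): throw ball2 h=2 -> lands@4:L; in-air after throw: [b2@4:L b1@7:R]
Beat 3 (R): throw ball3 h=6 -> lands@9:R; in-air after throw: [b2@4:L b1@7:R b3@9:R]
Beat 4 (L): throw ball2 h=7 -> lands@11:R; in-air after throw: [b1@7:R b3@9:R b2@11:R]
Beat 5 (R): throw ball4 h=1 -> lands@6:L; in-air after throw: [b4@6:L b1@7:R b3@9:R b2@11:R]
Beat 6 (L): throw ball4 h=2 -> lands@8:L; in-air after throw: [b1@7:R b4@8:L b3@9:R b2@11:R]
Beat 7 (R): throw ball1 h=6 -> lands@13:R; in-air after throw: [b4@8:L b3@9:R b2@11:R b1@13:R]
Beat 8 (L): throw ball4 h=7 -> lands@15:R; in-air after throw: [b3@9:R b2@11:R b1@13:R b4@15:R]
Ball 4: thrown@5 h=1 -> first land @6; rethrown@6 h=2 -> second land @8

Answer: 6 8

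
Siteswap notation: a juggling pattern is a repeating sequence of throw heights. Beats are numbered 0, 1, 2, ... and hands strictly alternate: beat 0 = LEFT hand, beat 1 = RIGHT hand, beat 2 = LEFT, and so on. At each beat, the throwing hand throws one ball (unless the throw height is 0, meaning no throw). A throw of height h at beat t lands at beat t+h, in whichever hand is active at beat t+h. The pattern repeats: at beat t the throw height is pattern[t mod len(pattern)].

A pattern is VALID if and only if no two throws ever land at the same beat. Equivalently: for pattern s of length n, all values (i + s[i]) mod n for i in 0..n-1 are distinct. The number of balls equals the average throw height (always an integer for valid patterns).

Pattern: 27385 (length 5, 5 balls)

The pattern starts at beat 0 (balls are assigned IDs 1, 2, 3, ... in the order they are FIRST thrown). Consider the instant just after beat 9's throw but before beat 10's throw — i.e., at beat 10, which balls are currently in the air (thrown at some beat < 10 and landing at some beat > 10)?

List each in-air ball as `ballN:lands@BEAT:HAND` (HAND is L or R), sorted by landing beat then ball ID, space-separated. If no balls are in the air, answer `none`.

Answer: ball3:lands@11:R ball5:lands@13:R ball4:lands@14:L ball2:lands@16:L

Derivation:
Beat 0 (L): throw ball1 h=2 -> lands@2:L; in-air after throw: [b1@2:L]
Beat 1 (R): throw ball2 h=7 -> lands@8:L; in-air after throw: [b1@2:L b2@8:L]
Beat 2 (L): throw ball1 h=3 -> lands@5:R; in-air after throw: [b1@5:R b2@8:L]
Beat 3 (R): throw ball3 h=8 -> lands@11:R; in-air after throw: [b1@5:R b2@8:L b3@11:R]
Beat 4 (L): throw ball4 h=5 -> lands@9:R; in-air after throw: [b1@5:R b2@8:L b4@9:R b3@11:R]
Beat 5 (R): throw ball1 h=2 -> lands@7:R; in-air after throw: [b1@7:R b2@8:L b4@9:R b3@11:R]
Beat 6 (L): throw ball5 h=7 -> lands@13:R; in-air after throw: [b1@7:R b2@8:L b4@9:R b3@11:R b5@13:R]
Beat 7 (R): throw ball1 h=3 -> lands@10:L; in-air after throw: [b2@8:L b4@9:R b1@10:L b3@11:R b5@13:R]
Beat 8 (L): throw ball2 h=8 -> lands@16:L; in-air after throw: [b4@9:R b1@10:L b3@11:R b5@13:R b2@16:L]
Beat 9 (R): throw ball4 h=5 -> lands@14:L; in-air after throw: [b1@10:L b3@11:R b5@13:R b4@14:L b2@16:L]
Beat 10 (L): throw ball1 h=2 -> lands@12:L; in-air after throw: [b3@11:R b1@12:L b5@13:R b4@14:L b2@16:L]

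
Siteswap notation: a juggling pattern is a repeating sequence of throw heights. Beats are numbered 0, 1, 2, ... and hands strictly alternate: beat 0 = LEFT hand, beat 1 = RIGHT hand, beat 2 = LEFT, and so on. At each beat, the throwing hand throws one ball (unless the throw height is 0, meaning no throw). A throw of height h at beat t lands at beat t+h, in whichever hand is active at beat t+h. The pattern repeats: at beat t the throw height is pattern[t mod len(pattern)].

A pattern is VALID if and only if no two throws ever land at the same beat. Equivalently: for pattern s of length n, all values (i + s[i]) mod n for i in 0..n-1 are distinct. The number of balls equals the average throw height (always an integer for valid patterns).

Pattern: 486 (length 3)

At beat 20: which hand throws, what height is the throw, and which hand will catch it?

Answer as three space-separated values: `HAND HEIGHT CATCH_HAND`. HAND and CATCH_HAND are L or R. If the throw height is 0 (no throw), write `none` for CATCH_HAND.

Beat 20: 20 mod 2 = 0, so hand = L
Throw height = pattern[20 mod 3] = pattern[2] = 6
Lands at beat 20+6=26, 26 mod 2 = 0, so catch hand = L

Answer: L 6 L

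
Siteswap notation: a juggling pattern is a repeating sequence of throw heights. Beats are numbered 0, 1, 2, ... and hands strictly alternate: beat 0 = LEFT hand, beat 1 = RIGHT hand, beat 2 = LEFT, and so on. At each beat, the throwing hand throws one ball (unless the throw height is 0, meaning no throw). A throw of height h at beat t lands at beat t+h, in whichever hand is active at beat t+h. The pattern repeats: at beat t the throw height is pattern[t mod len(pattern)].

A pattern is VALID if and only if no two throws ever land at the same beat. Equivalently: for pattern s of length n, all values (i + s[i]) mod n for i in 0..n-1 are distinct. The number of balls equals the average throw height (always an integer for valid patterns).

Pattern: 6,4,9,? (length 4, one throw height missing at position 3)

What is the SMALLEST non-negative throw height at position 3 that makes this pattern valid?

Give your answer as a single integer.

i=0: (0 + 6) mod 4 = 2
i=1: (1 + 4) mod 4 = 1
i=2: (2 + 9) mod 4 = 3
i=3: s[i]=? (unknown)
Known residues: [1, 2, 3]; need a permutation of 0..3, so missing residue r = 0
Need (3 + s) mod 4 = 0; smallest s = (0 - 3) mod 4 = 1

Answer: 1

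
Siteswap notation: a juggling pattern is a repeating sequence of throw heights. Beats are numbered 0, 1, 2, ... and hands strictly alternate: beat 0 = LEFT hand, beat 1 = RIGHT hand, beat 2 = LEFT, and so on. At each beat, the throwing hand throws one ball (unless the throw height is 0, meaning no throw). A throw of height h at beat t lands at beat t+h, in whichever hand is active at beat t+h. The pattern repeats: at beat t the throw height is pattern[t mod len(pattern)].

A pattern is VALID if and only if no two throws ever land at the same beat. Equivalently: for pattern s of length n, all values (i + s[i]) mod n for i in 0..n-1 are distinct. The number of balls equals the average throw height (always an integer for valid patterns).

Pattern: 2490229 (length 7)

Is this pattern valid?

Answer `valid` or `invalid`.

Answer: valid

Derivation:
i=0: (i + s[i]) mod n = (0 + 2) mod 7 = 2
i=1: (i + s[i]) mod n = (1 + 4) mod 7 = 5
i=2: (i + s[i]) mod n = (2 + 9) mod 7 = 4
i=3: (i + s[i]) mod n = (3 + 0) mod 7 = 3
i=4: (i + s[i]) mod n = (4 + 2) mod 7 = 6
i=5: (i + s[i]) mod n = (5 + 2) mod 7 = 0
i=6: (i + s[i]) mod n = (6 + 9) mod 7 = 1
Residues: [2, 5, 4, 3, 6, 0, 1], distinct: True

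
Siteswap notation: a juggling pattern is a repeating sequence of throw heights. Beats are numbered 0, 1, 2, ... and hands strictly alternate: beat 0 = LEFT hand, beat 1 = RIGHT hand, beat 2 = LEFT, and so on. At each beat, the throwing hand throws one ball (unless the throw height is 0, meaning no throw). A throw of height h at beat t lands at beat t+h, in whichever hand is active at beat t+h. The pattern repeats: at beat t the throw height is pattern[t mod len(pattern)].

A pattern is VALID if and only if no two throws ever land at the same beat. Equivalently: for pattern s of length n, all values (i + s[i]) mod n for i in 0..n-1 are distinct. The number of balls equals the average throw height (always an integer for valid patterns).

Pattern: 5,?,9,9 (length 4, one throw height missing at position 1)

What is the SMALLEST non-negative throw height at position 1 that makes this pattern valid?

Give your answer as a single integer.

Answer: 1

Derivation:
i=0: (0 + 5) mod 4 = 1
i=1: s[i]=? (unknown)
i=2: (2 + 9) mod 4 = 3
i=3: (3 + 9) mod 4 = 0
Known residues: [0, 1, 3]; need a permutation of 0..3, so missing residue r = 2
Need (1 + s) mod 4 = 2; smallest s = (2 - 1) mod 4 = 1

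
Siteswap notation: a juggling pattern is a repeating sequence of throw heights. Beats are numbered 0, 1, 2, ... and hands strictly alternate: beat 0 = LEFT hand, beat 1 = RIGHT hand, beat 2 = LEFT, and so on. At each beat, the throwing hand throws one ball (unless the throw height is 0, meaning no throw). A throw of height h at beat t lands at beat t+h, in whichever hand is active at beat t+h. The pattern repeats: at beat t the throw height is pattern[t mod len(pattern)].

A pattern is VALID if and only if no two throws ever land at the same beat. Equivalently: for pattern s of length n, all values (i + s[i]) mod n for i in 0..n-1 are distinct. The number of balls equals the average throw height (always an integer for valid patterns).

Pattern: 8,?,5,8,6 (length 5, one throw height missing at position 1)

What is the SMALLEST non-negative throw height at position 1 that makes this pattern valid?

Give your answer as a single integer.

i=0: (0 + 8) mod 5 = 3
i=1: s[i]=? (unknown)
i=2: (2 + 5) mod 5 = 2
i=3: (3 + 8) mod 5 = 1
i=4: (4 + 6) mod 5 = 0
Known residues: [0, 1, 2, 3]; need a permutation of 0..4, so missing residue r = 4
Need (1 + s) mod 5 = 4; smallest s = (4 - 1) mod 5 = 3

Answer: 3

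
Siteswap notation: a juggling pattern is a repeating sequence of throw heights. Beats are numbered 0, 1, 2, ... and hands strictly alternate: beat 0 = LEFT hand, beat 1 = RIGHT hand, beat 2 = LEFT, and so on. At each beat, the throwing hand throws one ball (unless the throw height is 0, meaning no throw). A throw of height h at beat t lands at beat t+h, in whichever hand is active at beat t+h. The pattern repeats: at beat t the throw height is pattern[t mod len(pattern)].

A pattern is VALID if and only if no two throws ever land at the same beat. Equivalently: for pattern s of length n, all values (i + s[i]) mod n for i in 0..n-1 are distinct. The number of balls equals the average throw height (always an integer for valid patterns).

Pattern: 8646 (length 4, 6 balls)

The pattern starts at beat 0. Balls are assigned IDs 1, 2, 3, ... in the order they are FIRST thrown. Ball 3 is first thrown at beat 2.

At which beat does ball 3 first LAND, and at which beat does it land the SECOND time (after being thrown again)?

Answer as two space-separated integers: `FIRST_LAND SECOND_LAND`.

Beat 0 (L): throw ball1 h=8 -> lands@8:L; in-air after throw: [b1@8:L]
Beat 1 (R): throw ball2 h=6 -> lands@7:R; in-air after throw: [b2@7:R b1@8:L]
Beat 2 (L): throw ball3 h=4 -> lands@6:L; in-air after throw: [b3@6:L b2@7:R b1@8:L]
Beat 3 (R): throw ball4 h=6 -> lands@9:R; in-air after throw: [b3@6:L b2@7:R b1@8:L b4@9:R]
Beat 4 (L): throw ball5 h=8 -> lands@12:L; in-air after throw: [b3@6:L b2@7:R b1@8:L b4@9:R b5@12:L]
Beat 5 (R): throw ball6 h=6 -> lands@11:R; in-air after throw: [b3@6:L b2@7:R b1@8:L b4@9:R b6@11:R b5@12:L]
Beat 6 (L): throw ball3 h=4 -> lands@10:L; in-air after throw: [b2@7:R b1@8:L b4@9:R b3@10:L b6@11:R b5@12:L]
Beat 7 (R): throw ball2 h=6 -> lands@13:R; in-air after throw: [b1@8:L b4@9:R b3@10:L b6@11:R b5@12:L b2@13:R]
Beat 8 (L): throw ball1 h=8 -> lands@16:L; in-air after throw: [b4@9:R b3@10:L b6@11:R b5@12:L b2@13:R b1@16:L]
Beat 9 (R): throw ball4 h=6 -> lands@15:R; in-air after throw: [b3@10:L b6@11:R b5@12:L b2@13:R b4@15:R b1@16:L]
Beat 10 (L): throw ball3 h=4 -> lands@14:L; in-air after throw: [b6@11:R b5@12:L b2@13:R b3@14:L b4@15:R b1@16:L]
Ball 3: thrown@2 h=4 -> first land @6; rethrown@6 h=4 -> second land @10

Answer: 6 10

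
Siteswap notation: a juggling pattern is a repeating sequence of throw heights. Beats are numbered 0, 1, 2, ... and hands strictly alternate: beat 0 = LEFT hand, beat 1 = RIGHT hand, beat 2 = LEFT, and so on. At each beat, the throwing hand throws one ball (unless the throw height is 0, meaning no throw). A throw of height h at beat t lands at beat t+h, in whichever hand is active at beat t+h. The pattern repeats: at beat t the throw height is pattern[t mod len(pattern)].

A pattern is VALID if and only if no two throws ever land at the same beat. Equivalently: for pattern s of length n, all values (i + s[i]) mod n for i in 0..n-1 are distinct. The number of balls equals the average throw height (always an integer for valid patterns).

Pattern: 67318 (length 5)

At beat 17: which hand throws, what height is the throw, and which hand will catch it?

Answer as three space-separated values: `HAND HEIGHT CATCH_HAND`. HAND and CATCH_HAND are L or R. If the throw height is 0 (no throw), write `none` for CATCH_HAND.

Answer: R 3 L

Derivation:
Beat 17: 17 mod 2 = 1, so hand = R
Throw height = pattern[17 mod 5] = pattern[2] = 3
Lands at beat 17+3=20, 20 mod 2 = 0, so catch hand = L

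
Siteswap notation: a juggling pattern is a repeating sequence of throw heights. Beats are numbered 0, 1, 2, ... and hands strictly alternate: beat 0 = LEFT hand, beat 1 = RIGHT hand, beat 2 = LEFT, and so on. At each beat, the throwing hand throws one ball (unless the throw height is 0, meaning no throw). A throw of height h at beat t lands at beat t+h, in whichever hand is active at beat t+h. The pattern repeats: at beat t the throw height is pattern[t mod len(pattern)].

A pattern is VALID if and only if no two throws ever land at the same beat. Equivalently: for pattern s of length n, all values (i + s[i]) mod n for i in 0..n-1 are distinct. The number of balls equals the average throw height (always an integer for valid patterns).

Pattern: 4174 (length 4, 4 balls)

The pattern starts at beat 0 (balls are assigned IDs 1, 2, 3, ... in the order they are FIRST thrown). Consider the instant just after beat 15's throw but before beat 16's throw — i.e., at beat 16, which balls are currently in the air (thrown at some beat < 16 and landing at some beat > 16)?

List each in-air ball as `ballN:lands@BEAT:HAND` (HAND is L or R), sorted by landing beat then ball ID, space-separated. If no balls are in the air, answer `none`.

Beat 0 (L): throw ball1 h=4 -> lands@4:L; in-air after throw: [b1@4:L]
Beat 1 (R): throw ball2 h=1 -> lands@2:L; in-air after throw: [b2@2:L b1@4:L]
Beat 2 (L): throw ball2 h=7 -> lands@9:R; in-air after throw: [b1@4:L b2@9:R]
Beat 3 (R): throw ball3 h=4 -> lands@7:R; in-air after throw: [b1@4:L b3@7:R b2@9:R]
Beat 4 (L): throw ball1 h=4 -> lands@8:L; in-air after throw: [b3@7:R b1@8:L b2@9:R]
Beat 5 (R): throw ball4 h=1 -> lands@6:L; in-air after throw: [b4@6:L b3@7:R b1@8:L b2@9:R]
Beat 6 (L): throw ball4 h=7 -> lands@13:R; in-air after throw: [b3@7:R b1@8:L b2@9:R b4@13:R]
Beat 7 (R): throw ball3 h=4 -> lands@11:R; in-air after throw: [b1@8:L b2@9:R b3@11:R b4@13:R]
Beat 8 (L): throw ball1 h=4 -> lands@12:L; in-air after throw: [b2@9:R b3@11:R b1@12:L b4@13:R]
Beat 9 (R): throw ball2 h=1 -> lands@10:L; in-air after throw: [b2@10:L b3@11:R b1@12:L b4@13:R]
Beat 10 (L): throw ball2 h=7 -> lands@17:R; in-air after throw: [b3@11:R b1@12:L b4@13:R b2@17:R]
Beat 11 (R): throw ball3 h=4 -> lands@15:R; in-air after throw: [b1@12:L b4@13:R b3@15:R b2@17:R]
Beat 12 (L): throw ball1 h=4 -> lands@16:L; in-air after throw: [b4@13:R b3@15:R b1@16:L b2@17:R]
Beat 13 (R): throw ball4 h=1 -> lands@14:L; in-air after throw: [b4@14:L b3@15:R b1@16:L b2@17:R]
Beat 14 (L): throw ball4 h=7 -> lands@21:R; in-air after throw: [b3@15:R b1@16:L b2@17:R b4@21:R]
Beat 15 (R): throw ball3 h=4 -> lands@19:R; in-air after throw: [b1@16:L b2@17:R b3@19:R b4@21:R]
Beat 16 (L): throw ball1 h=4 -> lands@20:L; in-air after throw: [b2@17:R b3@19:R b1@20:L b4@21:R]

Answer: ball2:lands@17:R ball3:lands@19:R ball4:lands@21:R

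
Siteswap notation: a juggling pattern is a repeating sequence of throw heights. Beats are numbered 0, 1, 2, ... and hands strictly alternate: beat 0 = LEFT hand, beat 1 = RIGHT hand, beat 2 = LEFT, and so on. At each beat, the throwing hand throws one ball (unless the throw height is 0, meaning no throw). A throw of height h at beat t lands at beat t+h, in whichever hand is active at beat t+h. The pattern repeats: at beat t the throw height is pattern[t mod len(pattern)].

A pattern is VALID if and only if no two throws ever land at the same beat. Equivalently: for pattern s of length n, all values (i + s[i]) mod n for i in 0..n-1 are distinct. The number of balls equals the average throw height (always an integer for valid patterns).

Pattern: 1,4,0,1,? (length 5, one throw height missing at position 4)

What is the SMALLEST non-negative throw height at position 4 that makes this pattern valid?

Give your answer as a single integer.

i=0: (0 + 1) mod 5 = 1
i=1: (1 + 4) mod 5 = 0
i=2: (2 + 0) mod 5 = 2
i=3: (3 + 1) mod 5 = 4
i=4: s[i]=? (unknown)
Known residues: [0, 1, 2, 4]; need a permutation of 0..4, so missing residue r = 3
Need (4 + s) mod 5 = 3; smallest s = (3 - 4) mod 5 = 4

Answer: 4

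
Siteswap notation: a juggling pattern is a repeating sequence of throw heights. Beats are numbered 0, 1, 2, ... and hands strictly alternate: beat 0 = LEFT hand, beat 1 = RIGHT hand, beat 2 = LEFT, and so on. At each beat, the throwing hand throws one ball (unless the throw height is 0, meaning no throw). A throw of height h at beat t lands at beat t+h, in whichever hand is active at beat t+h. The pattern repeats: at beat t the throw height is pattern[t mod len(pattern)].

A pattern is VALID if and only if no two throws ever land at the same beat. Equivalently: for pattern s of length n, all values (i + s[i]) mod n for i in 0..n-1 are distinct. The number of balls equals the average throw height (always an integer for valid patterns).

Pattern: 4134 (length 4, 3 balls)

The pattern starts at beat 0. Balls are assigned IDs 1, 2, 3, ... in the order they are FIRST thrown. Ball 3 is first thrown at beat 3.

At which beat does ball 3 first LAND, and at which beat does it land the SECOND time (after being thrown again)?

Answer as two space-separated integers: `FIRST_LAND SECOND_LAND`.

Beat 0 (L): throw ball1 h=4 -> lands@4:L; in-air after throw: [b1@4:L]
Beat 1 (R): throw ball2 h=1 -> lands@2:L; in-air after throw: [b2@2:L b1@4:L]
Beat 2 (L): throw ball2 h=3 -> lands@5:R; in-air after throw: [b1@4:L b2@5:R]
Beat 3 (R): throw ball3 h=4 -> lands@7:R; in-air after throw: [b1@4:L b2@5:R b3@7:R]
Beat 4 (L): throw ball1 h=4 -> lands@8:L; in-air after throw: [b2@5:R b3@7:R b1@8:L]
Beat 5 (R): throw ball2 h=1 -> lands@6:L; in-air after throw: [b2@6:L b3@7:R b1@8:L]
Beat 6 (L): throw ball2 h=3 -> lands@9:R; in-air after throw: [b3@7:R b1@8:L b2@9:R]
Beat 7 (R): throw ball3 h=4 -> lands@11:R; in-air after throw: [b1@8:L b2@9:R b3@11:R]
Beat 8 (L): throw ball1 h=4 -> lands@12:L; in-air after throw: [b2@9:R b3@11:R b1@12:L]
Beat 9 (R): throw ball2 h=1 -> lands@10:L; in-air after throw: [b2@10:L b3@11:R b1@12:L]
Beat 10 (L): throw ball2 h=3 -> lands@13:R; in-air after throw: [b3@11:R b1@12:L b2@13:R]
Beat 11 (R): throw ball3 h=4 -> lands@15:R; in-air after throw: [b1@12:L b2@13:R b3@15:R]
Ball 3: thrown@3 h=4 -> first land @7; rethrown@7 h=4 -> second land @11

Answer: 7 11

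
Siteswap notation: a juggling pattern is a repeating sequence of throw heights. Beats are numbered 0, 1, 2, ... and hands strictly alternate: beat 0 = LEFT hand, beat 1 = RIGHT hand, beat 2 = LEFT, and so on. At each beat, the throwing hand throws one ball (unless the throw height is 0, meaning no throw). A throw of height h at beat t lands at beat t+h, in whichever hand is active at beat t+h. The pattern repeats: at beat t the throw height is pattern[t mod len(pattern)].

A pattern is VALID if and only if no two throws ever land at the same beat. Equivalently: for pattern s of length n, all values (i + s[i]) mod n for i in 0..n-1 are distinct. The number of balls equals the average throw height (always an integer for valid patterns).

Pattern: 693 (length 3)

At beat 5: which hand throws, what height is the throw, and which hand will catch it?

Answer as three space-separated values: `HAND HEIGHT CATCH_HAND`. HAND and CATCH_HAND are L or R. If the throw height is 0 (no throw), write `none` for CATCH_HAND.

Beat 5: 5 mod 2 = 1, so hand = R
Throw height = pattern[5 mod 3] = pattern[2] = 3
Lands at beat 5+3=8, 8 mod 2 = 0, so catch hand = L

Answer: R 3 L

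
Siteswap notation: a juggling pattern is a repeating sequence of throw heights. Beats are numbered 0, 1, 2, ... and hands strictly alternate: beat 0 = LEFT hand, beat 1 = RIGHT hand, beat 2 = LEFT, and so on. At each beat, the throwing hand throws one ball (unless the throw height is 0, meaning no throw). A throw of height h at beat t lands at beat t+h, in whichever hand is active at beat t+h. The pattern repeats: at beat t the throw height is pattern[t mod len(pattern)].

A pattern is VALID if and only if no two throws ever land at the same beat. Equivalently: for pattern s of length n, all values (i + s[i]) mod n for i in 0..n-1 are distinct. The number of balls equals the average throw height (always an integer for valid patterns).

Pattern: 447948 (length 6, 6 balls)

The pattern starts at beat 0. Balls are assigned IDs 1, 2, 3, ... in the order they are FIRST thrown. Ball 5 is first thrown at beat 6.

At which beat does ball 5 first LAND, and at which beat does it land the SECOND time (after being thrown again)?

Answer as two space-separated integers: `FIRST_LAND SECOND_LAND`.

Beat 0 (L): throw ball1 h=4 -> lands@4:L; in-air after throw: [b1@4:L]
Beat 1 (R): throw ball2 h=4 -> lands@5:R; in-air after throw: [b1@4:L b2@5:R]
Beat 2 (L): throw ball3 h=7 -> lands@9:R; in-air after throw: [b1@4:L b2@5:R b3@9:R]
Beat 3 (R): throw ball4 h=9 -> lands@12:L; in-air after throw: [b1@4:L b2@5:R b3@9:R b4@12:L]
Beat 4 (L): throw ball1 h=4 -> lands@8:L; in-air after throw: [b2@5:R b1@8:L b3@9:R b4@12:L]
Beat 5 (R): throw ball2 h=8 -> lands@13:R; in-air after throw: [b1@8:L b3@9:R b4@12:L b2@13:R]
Beat 6 (L): throw ball5 h=4 -> lands@10:L; in-air after throw: [b1@8:L b3@9:R b5@10:L b4@12:L b2@13:R]
Beat 7 (R): throw ball6 h=4 -> lands@11:R; in-air after throw: [b1@8:L b3@9:R b5@10:L b6@11:R b4@12:L b2@13:R]
Beat 8 (L): throw ball1 h=7 -> lands@15:R; in-air after throw: [b3@9:R b5@10:L b6@11:R b4@12:L b2@13:R b1@15:R]
Beat 9 (R): throw ball3 h=9 -> lands@18:L; in-air after throw: [b5@10:L b6@11:R b4@12:L b2@13:R b1@15:R b3@18:L]
Beat 10 (L): throw ball5 h=4 -> lands@14:L; in-air after throw: [b6@11:R b4@12:L b2@13:R b5@14:L b1@15:R b3@18:L]
Beat 11 (R): throw ball6 h=8 -> lands@19:R; in-air after throw: [b4@12:L b2@13:R b5@14:L b1@15:R b3@18:L b6@19:R]
Beat 12 (L): throw ball4 h=4 -> lands@16:L; in-air after throw: [b2@13:R b5@14:L b1@15:R b4@16:L b3@18:L b6@19:R]
Beat 13 (R): throw ball2 h=4 -> lands@17:R; in-air after throw: [b5@14:L b1@15:R b4@16:L b2@17:R b3@18:L b6@19:R]
Beat 14 (L): throw ball5 h=7 -> lands@21:R; in-air after throw: [b1@15:R b4@16:L b2@17:R b3@18:L b6@19:R b5@21:R]
Ball 5: thrown@6 h=4 -> first land @10; rethrown@10 h=4 -> second land @14

Answer: 10 14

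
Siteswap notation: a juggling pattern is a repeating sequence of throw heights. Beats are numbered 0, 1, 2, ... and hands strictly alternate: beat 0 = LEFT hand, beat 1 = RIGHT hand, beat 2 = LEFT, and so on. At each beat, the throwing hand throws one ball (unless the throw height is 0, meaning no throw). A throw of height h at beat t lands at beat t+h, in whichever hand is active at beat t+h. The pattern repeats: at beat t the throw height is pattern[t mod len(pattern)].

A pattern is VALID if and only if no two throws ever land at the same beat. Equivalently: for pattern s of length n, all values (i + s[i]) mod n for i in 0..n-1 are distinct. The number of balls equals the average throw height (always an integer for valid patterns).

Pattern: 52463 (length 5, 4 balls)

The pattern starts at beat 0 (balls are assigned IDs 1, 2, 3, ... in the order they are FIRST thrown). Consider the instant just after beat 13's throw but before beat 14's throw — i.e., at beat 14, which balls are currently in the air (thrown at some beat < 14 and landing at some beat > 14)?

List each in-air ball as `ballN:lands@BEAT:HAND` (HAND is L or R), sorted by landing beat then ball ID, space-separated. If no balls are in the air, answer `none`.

Answer: ball1:lands@15:R ball2:lands@16:L ball4:lands@19:R

Derivation:
Beat 0 (L): throw ball1 h=5 -> lands@5:R; in-air after throw: [b1@5:R]
Beat 1 (R): throw ball2 h=2 -> lands@3:R; in-air after throw: [b2@3:R b1@5:R]
Beat 2 (L): throw ball3 h=4 -> lands@6:L; in-air after throw: [b2@3:R b1@5:R b3@6:L]
Beat 3 (R): throw ball2 h=6 -> lands@9:R; in-air after throw: [b1@5:R b3@6:L b2@9:R]
Beat 4 (L): throw ball4 h=3 -> lands@7:R; in-air after throw: [b1@5:R b3@6:L b4@7:R b2@9:R]
Beat 5 (R): throw ball1 h=5 -> lands@10:L; in-air after throw: [b3@6:L b4@7:R b2@9:R b1@10:L]
Beat 6 (L): throw ball3 h=2 -> lands@8:L; in-air after throw: [b4@7:R b3@8:L b2@9:R b1@10:L]
Beat 7 (R): throw ball4 h=4 -> lands@11:R; in-air after throw: [b3@8:L b2@9:R b1@10:L b4@11:R]
Beat 8 (L): throw ball3 h=6 -> lands@14:L; in-air after throw: [b2@9:R b1@10:L b4@11:R b3@14:L]
Beat 9 (R): throw ball2 h=3 -> lands@12:L; in-air after throw: [b1@10:L b4@11:R b2@12:L b3@14:L]
Beat 10 (L): throw ball1 h=5 -> lands@15:R; in-air after throw: [b4@11:R b2@12:L b3@14:L b1@15:R]
Beat 11 (R): throw ball4 h=2 -> lands@13:R; in-air after throw: [b2@12:L b4@13:R b3@14:L b1@15:R]
Beat 12 (L): throw ball2 h=4 -> lands@16:L; in-air after throw: [b4@13:R b3@14:L b1@15:R b2@16:L]
Beat 13 (R): throw ball4 h=6 -> lands@19:R; in-air after throw: [b3@14:L b1@15:R b2@16:L b4@19:R]
Beat 14 (L): throw ball3 h=3 -> lands@17:R; in-air after throw: [b1@15:R b2@16:L b3@17:R b4@19:R]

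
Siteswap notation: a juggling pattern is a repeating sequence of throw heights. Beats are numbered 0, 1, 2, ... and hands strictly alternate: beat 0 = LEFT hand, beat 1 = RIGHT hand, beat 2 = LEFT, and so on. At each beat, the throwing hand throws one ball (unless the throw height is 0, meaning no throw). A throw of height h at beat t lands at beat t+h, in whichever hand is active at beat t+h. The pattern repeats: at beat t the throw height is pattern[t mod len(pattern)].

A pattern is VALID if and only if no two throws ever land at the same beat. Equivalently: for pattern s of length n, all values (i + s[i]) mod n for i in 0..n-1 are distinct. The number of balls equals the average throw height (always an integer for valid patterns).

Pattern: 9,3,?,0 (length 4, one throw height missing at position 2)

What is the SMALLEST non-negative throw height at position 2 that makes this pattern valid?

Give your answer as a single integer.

i=0: (0 + 9) mod 4 = 1
i=1: (1 + 3) mod 4 = 0
i=2: s[i]=? (unknown)
i=3: (3 + 0) mod 4 = 3
Known residues: [0, 1, 3]; need a permutation of 0..3, so missing residue r = 2
Need (2 + s) mod 4 = 2; smallest s = (2 - 2) mod 4 = 0

Answer: 0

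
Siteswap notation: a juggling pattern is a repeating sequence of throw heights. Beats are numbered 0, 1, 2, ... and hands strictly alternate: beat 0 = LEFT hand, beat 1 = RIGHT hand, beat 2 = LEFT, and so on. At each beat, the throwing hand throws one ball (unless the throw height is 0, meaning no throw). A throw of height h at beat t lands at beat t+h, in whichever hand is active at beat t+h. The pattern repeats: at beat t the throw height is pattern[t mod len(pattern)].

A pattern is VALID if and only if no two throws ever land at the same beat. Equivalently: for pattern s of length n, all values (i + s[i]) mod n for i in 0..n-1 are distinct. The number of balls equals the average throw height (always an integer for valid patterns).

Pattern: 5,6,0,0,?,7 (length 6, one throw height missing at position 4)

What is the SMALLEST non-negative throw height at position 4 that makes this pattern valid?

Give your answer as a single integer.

Answer: 0

Derivation:
i=0: (0 + 5) mod 6 = 5
i=1: (1 + 6) mod 6 = 1
i=2: (2 + 0) mod 6 = 2
i=3: (3 + 0) mod 6 = 3
i=4: s[i]=? (unknown)
i=5: (5 + 7) mod 6 = 0
Known residues: [0, 1, 2, 3, 5]; need a permutation of 0..5, so missing residue r = 4
Need (4 + s) mod 6 = 4; smallest s = (4 - 4) mod 6 = 0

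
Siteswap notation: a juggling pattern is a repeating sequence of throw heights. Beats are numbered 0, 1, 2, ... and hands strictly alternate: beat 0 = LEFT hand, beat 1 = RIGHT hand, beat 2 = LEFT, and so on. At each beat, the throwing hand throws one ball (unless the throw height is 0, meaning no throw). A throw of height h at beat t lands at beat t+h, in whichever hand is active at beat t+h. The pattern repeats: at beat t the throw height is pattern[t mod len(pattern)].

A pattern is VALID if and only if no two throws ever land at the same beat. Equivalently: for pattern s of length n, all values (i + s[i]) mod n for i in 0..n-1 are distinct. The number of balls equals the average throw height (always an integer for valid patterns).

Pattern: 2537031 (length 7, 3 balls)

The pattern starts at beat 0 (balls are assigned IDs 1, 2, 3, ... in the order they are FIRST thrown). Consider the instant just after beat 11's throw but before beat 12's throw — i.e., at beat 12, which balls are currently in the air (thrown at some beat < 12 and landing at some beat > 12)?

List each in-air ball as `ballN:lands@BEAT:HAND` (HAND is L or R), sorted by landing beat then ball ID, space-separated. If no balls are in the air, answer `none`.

Beat 0 (L): throw ball1 h=2 -> lands@2:L; in-air after throw: [b1@2:L]
Beat 1 (R): throw ball2 h=5 -> lands@6:L; in-air after throw: [b1@2:L b2@6:L]
Beat 2 (L): throw ball1 h=3 -> lands@5:R; in-air after throw: [b1@5:R b2@6:L]
Beat 3 (R): throw ball3 h=7 -> lands@10:L; in-air after throw: [b1@5:R b2@6:L b3@10:L]
Beat 5 (R): throw ball1 h=3 -> lands@8:L; in-air after throw: [b2@6:L b1@8:L b3@10:L]
Beat 6 (L): throw ball2 h=1 -> lands@7:R; in-air after throw: [b2@7:R b1@8:L b3@10:L]
Beat 7 (R): throw ball2 h=2 -> lands@9:R; in-air after throw: [b1@8:L b2@9:R b3@10:L]
Beat 8 (L): throw ball1 h=5 -> lands@13:R; in-air after throw: [b2@9:R b3@10:L b1@13:R]
Beat 9 (R): throw ball2 h=3 -> lands@12:L; in-air after throw: [b3@10:L b2@12:L b1@13:R]
Beat 10 (L): throw ball3 h=7 -> lands@17:R; in-air after throw: [b2@12:L b1@13:R b3@17:R]
Beat 12 (L): throw ball2 h=3 -> lands@15:R; in-air after throw: [b1@13:R b2@15:R b3@17:R]

Answer: ball1:lands@13:R ball3:lands@17:R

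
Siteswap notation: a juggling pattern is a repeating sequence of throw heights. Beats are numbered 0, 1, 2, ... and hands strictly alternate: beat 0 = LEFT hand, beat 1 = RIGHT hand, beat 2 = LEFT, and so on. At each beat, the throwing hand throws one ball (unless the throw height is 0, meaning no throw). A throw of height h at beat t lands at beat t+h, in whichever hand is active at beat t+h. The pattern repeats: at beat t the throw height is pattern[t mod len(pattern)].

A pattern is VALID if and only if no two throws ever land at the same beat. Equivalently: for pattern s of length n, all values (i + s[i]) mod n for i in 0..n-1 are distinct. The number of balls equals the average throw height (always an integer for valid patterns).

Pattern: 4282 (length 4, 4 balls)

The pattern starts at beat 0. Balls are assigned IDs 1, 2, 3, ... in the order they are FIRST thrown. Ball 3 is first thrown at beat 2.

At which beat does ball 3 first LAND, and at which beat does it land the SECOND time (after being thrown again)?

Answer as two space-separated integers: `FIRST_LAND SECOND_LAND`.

Beat 0 (L): throw ball1 h=4 -> lands@4:L; in-air after throw: [b1@4:L]
Beat 1 (R): throw ball2 h=2 -> lands@3:R; in-air after throw: [b2@3:R b1@4:L]
Beat 2 (L): throw ball3 h=8 -> lands@10:L; in-air after throw: [b2@3:R b1@4:L b3@10:L]
Beat 3 (R): throw ball2 h=2 -> lands@5:R; in-air after throw: [b1@4:L b2@5:R b3@10:L]
Beat 4 (L): throw ball1 h=4 -> lands@8:L; in-air after throw: [b2@5:R b1@8:L b3@10:L]
Beat 5 (R): throw ball2 h=2 -> lands@7:R; in-air after throw: [b2@7:R b1@8:L b3@10:L]
Beat 6 (L): throw ball4 h=8 -> lands@14:L; in-air after throw: [b2@7:R b1@8:L b3@10:L b4@14:L]
Beat 7 (R): throw ball2 h=2 -> lands@9:R; in-air after throw: [b1@8:L b2@9:R b3@10:L b4@14:L]
Beat 8 (L): throw ball1 h=4 -> lands@12:L; in-air after throw: [b2@9:R b3@10:L b1@12:L b4@14:L]
Beat 9 (R): throw ball2 h=2 -> lands@11:R; in-air after throw: [b3@10:L b2@11:R b1@12:L b4@14:L]
Beat 10 (L): throw ball3 h=8 -> lands@18:L; in-air after throw: [b2@11:R b1@12:L b4@14:L b3@18:L]
Beat 11 (R): throw ball2 h=2 -> lands@13:R; in-air after throw: [b1@12:L b2@13:R b4@14:L b3@18:L]
Beat 12 (L): throw ball1 h=4 -> lands@16:L; in-air after throw: [b2@13:R b4@14:L b1@16:L b3@18:L]
Beat 13 (R): throw ball2 h=2 -> lands@15:R; in-air after throw: [b4@14:L b2@15:R b1@16:L b3@18:L]
Beat 14 (L): throw ball4 h=8 -> lands@22:L; in-air after throw: [b2@15:R b1@16:L b3@18:L b4@22:L]
Beat 15 (R): throw ball2 h=2 -> lands@17:R; in-air after throw: [b1@16:L b2@17:R b3@18:L b4@22:L]
Beat 16 (L): throw ball1 h=4 -> lands@20:L; in-air after throw: [b2@17:R b3@18:L b1@20:L b4@22:L]
Beat 17 (R): throw ball2 h=2 -> lands@19:R; in-air after throw: [b3@18:L b2@19:R b1@20:L b4@22:L]
Beat 18 (L): throw ball3 h=8 -> lands@26:L; in-air after throw: [b2@19:R b1@20:L b4@22:L b3@26:L]
Ball 3: thrown@2 h=8 -> first land @10; rethrown@10 h=8 -> second land @18

Answer: 10 18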